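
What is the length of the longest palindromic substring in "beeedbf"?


Input: "beeedbf"
Checking substrings for palindromes:
  [1:4] "eee" (len 3) => palindrome
  [1:3] "ee" (len 2) => palindrome
  [2:4] "ee" (len 2) => palindrome
Longest palindromic substring: "eee" with length 3

3


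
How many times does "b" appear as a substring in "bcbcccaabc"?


Searching for "b" in "bcbcccaabc"
Scanning each position:
  Position 0: "b" => MATCH
  Position 1: "c" => no
  Position 2: "b" => MATCH
  Position 3: "c" => no
  Position 4: "c" => no
  Position 5: "c" => no
  Position 6: "a" => no
  Position 7: "a" => no
  Position 8: "b" => MATCH
  Position 9: "c" => no
Total occurrences: 3

3


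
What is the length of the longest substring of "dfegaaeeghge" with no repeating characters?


Input: "dfegaaeeghge"
Sliding window (track last position of each char):
  Position 0 ('d'): window [0,0] length 1 -- new best
  Position 1 ('f'): window [0,1] length 2 -- new best
  Position 2 ('e'): window [0,2] length 3 -- new best
  Position 3 ('g'): window [0,3] length 4 -- new best
  Position 4 ('a'): window [0,4] length 5 -- new best
  Position 5 ('a'): repeat (last at 4), move window start to 5
  Position 5 ('a'): window [5,5] length 1
  Position 6 ('e'): window [5,6] length 2
  Position 7 ('e'): repeat (last at 6), move window start to 7
  Position 7 ('e'): window [7,7] length 1
  Position 8 ('g'): window [7,8] length 2
  Position 9 ('h'): window [7,9] length 3
  Position 10 ('g'): repeat (last at 8), move window start to 9
  Position 10 ('g'): window [9,10] length 2
  Position 11 ('e'): window [9,11] length 3
Longest substring with no repeats: "dfega" with length 5

5


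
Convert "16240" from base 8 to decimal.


Input: "16240" in base 8
Positional expansion:
  Digit '1' (value 1) x 8^4 = 4096
  Digit '6' (value 6) x 8^3 = 3072
  Digit '2' (value 2) x 8^2 = 128
  Digit '4' (value 4) x 8^1 = 32
  Digit '0' (value 0) x 8^0 = 0
Sum = 7328

7328


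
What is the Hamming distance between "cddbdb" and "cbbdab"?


Comparing "cddbdb" and "cbbdab" position by position:
  Position 0: 'c' vs 'c' => same
  Position 1: 'd' vs 'b' => differ
  Position 2: 'd' vs 'b' => differ
  Position 3: 'b' vs 'd' => differ
  Position 4: 'd' vs 'a' => differ
  Position 5: 'b' vs 'b' => same
Total differences (Hamming distance): 4

4


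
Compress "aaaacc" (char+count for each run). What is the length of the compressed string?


Input: aaaacc
Runs:
  'a' x 4 => "a4"
  'c' x 2 => "c2"
Compressed: "a4c2"
Compressed length: 4

4


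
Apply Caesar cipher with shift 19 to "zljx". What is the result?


Caesar cipher: shift "zljx" by 19
  'z' (pos 25) + 19 = pos 18 = 's'
  'l' (pos 11) + 19 = pos 4 = 'e'
  'j' (pos 9) + 19 = pos 2 = 'c'
  'x' (pos 23) + 19 = pos 16 = 'q'
Result: secq

secq


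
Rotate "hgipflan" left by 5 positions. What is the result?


Input: "hgipflan", rotate left by 5
First 5 characters: "hgipf"
Remaining characters: "lan"
Concatenate remaining + first: "lan" + "hgipf" = "lanhgipf"

lanhgipf


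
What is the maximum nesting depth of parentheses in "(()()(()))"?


Input: "(()()(()))"
Tracking depth:
  Position 0 '(': depth becomes 1
  Position 1 '(': depth becomes 2
  Position 2 ')': depth becomes 1
  Position 3 '(': depth becomes 2
  Position 4 ')': depth becomes 1
  Position 5 '(': depth becomes 2
  Position 6 '(': depth becomes 3
  Position 7 ')': depth becomes 2
  Position 8 ')': depth becomes 1
  Position 9 ')': depth becomes 0
Maximum depth reached: 3

3


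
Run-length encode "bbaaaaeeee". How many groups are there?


Input: bbaaaaeeee
Scanning for consecutive runs:
  Group 1: 'b' x 2 (positions 0-1)
  Group 2: 'a' x 4 (positions 2-5)
  Group 3: 'e' x 4 (positions 6-9)
Total groups: 3

3


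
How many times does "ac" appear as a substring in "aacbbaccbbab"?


Searching for "ac" in "aacbbaccbbab"
Scanning each position:
  Position 0: "aa" => no
  Position 1: "ac" => MATCH
  Position 2: "cb" => no
  Position 3: "bb" => no
  Position 4: "ba" => no
  Position 5: "ac" => MATCH
  Position 6: "cc" => no
  Position 7: "cb" => no
  Position 8: "bb" => no
  Position 9: "ba" => no
  Position 10: "ab" => no
Total occurrences: 2

2


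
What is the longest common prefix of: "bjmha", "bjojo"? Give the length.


Words: bjmha, bjojo
  Position 0: all 'b' => match
  Position 1: all 'j' => match
  Position 2: ('m', 'o') => mismatch, stop
LCP = "bj" (length 2)

2


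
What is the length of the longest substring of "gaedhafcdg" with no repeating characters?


Input: "gaedhafcdg"
Sliding window (track last position of each char):
  Position 0 ('g'): window [0,0] length 1 -- new best
  Position 1 ('a'): window [0,1] length 2 -- new best
  Position 2 ('e'): window [0,2] length 3 -- new best
  Position 3 ('d'): window [0,3] length 4 -- new best
  Position 4 ('h'): window [0,4] length 5 -- new best
  Position 5 ('a'): repeat (last at 1), move window start to 2
  Position 5 ('a'): window [2,5] length 4
  Position 6 ('f'): window [2,6] length 5
  Position 7 ('c'): window [2,7] length 6 -- new best
  Position 8 ('d'): repeat (last at 3), move window start to 4
  Position 8 ('d'): window [4,8] length 5
  Position 9 ('g'): window [4,9] length 6
Longest substring with no repeats: "edhafc" with length 6

6


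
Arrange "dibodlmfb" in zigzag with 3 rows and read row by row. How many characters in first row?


Zigzag "dibodlmfb" into 3 rows:
Placing characters:
  'd' => row 0
  'i' => row 1
  'b' => row 2
  'o' => row 1
  'd' => row 0
  'l' => row 1
  'm' => row 2
  'f' => row 1
  'b' => row 0
Rows:
  Row 0: "ddb"
  Row 1: "iolf"
  Row 2: "bm"
First row length: 3

3


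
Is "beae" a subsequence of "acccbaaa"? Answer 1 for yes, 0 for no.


Check if "beae" is a subsequence of "acccbaaa"
Greedy scan:
  Position 0 ('a'): no match needed
  Position 1 ('c'): no match needed
  Position 2 ('c'): no match needed
  Position 3 ('c'): no match needed
  Position 4 ('b'): matches sub[0] = 'b'
  Position 5 ('a'): no match needed
  Position 6 ('a'): no match needed
  Position 7 ('a'): no match needed
Only matched 1/4 characters => not a subsequence

0


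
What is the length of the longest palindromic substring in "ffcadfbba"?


Input: "ffcadfbba"
Checking substrings for palindromes:
  [0:2] "ff" (len 2) => palindrome
  [6:8] "bb" (len 2) => palindrome
Longest palindromic substring: "ff" with length 2

2


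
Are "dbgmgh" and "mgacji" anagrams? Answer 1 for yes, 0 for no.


Strings: "dbgmgh", "mgacji"
Sorted first:  bdgghm
Sorted second: acgijm
Differ at position 0: 'b' vs 'a' => not anagrams

0


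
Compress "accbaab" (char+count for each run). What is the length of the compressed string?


Input: accbaab
Runs:
  'a' x 1 => "a1"
  'c' x 2 => "c2"
  'b' x 1 => "b1"
  'a' x 2 => "a2"
  'b' x 1 => "b1"
Compressed: "a1c2b1a2b1"
Compressed length: 10

10


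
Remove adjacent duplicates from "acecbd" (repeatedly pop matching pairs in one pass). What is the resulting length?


Input: acecbd
Stack-based adjacent duplicate removal:
  Read 'a': push. Stack: a
  Read 'c': push. Stack: ac
  Read 'e': push. Stack: ace
  Read 'c': push. Stack: acec
  Read 'b': push. Stack: acecb
  Read 'd': push. Stack: acecbd
Final stack: "acecbd" (length 6)

6


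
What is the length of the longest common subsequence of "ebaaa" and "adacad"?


LCS of "ebaaa" and "adacad"
DP table:
           a    d    a    c    a    d
      0    0    0    0    0    0    0
  e   0    0    0    0    0    0    0
  b   0    0    0    0    0    0    0
  a   0    1    1    1    1    1    1
  a   0    1    1    2    2    2    2
  a   0    1    1    2    2    3    3
LCS length = dp[5][6] = 3

3


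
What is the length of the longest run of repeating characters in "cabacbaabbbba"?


Input: "cabacbaabbbba"
Scanning for longest run:
  Position 1 ('a'): new char, reset run to 1
  Position 2 ('b'): new char, reset run to 1
  Position 3 ('a'): new char, reset run to 1
  Position 4 ('c'): new char, reset run to 1
  Position 5 ('b'): new char, reset run to 1
  Position 6 ('a'): new char, reset run to 1
  Position 7 ('a'): continues run of 'a', length=2
  Position 8 ('b'): new char, reset run to 1
  Position 9 ('b'): continues run of 'b', length=2
  Position 10 ('b'): continues run of 'b', length=3
  Position 11 ('b'): continues run of 'b', length=4
  Position 12 ('a'): new char, reset run to 1
Longest run: 'b' with length 4

4


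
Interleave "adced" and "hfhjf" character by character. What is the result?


Interleaving "adced" and "hfhjf":
  Position 0: 'a' from first, 'h' from second => "ah"
  Position 1: 'd' from first, 'f' from second => "df"
  Position 2: 'c' from first, 'h' from second => "ch"
  Position 3: 'e' from first, 'j' from second => "ej"
  Position 4: 'd' from first, 'f' from second => "df"
Result: ahdfchejdf

ahdfchejdf


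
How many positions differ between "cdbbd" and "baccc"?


Comparing "cdbbd" and "baccc" position by position:
  Position 0: 'c' vs 'b' => DIFFER
  Position 1: 'd' vs 'a' => DIFFER
  Position 2: 'b' vs 'c' => DIFFER
  Position 3: 'b' vs 'c' => DIFFER
  Position 4: 'd' vs 'c' => DIFFER
Positions that differ: 5

5


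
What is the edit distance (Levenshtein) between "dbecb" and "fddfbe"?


Computing edit distance: "dbecb" -> "fddfbe"
DP table:
           f    d    d    f    b    e
      0    1    2    3    4    5    6
  d   1    1    1    2    3    4    5
  b   2    2    2    2    3    3    4
  e   3    3    3    3    3    4    3
  c   4    4    4    4    4    4    4
  b   5    5    5    5    5    4    5
Edit distance = dp[5][6] = 5

5


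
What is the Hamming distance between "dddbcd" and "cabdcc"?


Comparing "dddbcd" and "cabdcc" position by position:
  Position 0: 'd' vs 'c' => differ
  Position 1: 'd' vs 'a' => differ
  Position 2: 'd' vs 'b' => differ
  Position 3: 'b' vs 'd' => differ
  Position 4: 'c' vs 'c' => same
  Position 5: 'd' vs 'c' => differ
Total differences (Hamming distance): 5

5


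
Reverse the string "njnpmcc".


Input: njnpmcc
Reading characters right to left:
  Position 6: 'c'
  Position 5: 'c'
  Position 4: 'm'
  Position 3: 'p'
  Position 2: 'n'
  Position 1: 'j'
  Position 0: 'n'
Reversed: ccmpnjn

ccmpnjn


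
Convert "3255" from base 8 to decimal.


Input: "3255" in base 8
Positional expansion:
  Digit '3' (value 3) x 8^3 = 1536
  Digit '2' (value 2) x 8^2 = 128
  Digit '5' (value 5) x 8^1 = 40
  Digit '5' (value 5) x 8^0 = 5
Sum = 1709

1709


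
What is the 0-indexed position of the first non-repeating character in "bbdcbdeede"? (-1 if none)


Input: bbdcbdeede
Character frequencies:
  'b': 3
  'c': 1
  'd': 3
  'e': 3
Scanning left to right for freq == 1:
  Position 0 ('b'): freq=3, skip
  Position 1 ('b'): freq=3, skip
  Position 2 ('d'): freq=3, skip
  Position 3 ('c'): unique! => answer = 3

3


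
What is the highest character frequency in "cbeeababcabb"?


Input: cbeeababcabb
Character counts:
  'a': 3
  'b': 5
  'c': 2
  'e': 2
Maximum frequency: 5

5


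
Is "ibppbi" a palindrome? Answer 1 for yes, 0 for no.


Input: ibppbi
Reversed: ibppbi
  Compare pos 0 ('i') with pos 5 ('i'): match
  Compare pos 1 ('b') with pos 4 ('b'): match
  Compare pos 2 ('p') with pos 3 ('p'): match
Result: palindrome

1


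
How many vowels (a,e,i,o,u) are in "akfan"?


Input: akfan
Checking each character:
  'a' at position 0: vowel (running total: 1)
  'k' at position 1: consonant
  'f' at position 2: consonant
  'a' at position 3: vowel (running total: 2)
  'n' at position 4: consonant
Total vowels: 2

2


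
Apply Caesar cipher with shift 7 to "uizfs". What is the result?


Caesar cipher: shift "uizfs" by 7
  'u' (pos 20) + 7 = pos 1 = 'b'
  'i' (pos 8) + 7 = pos 15 = 'p'
  'z' (pos 25) + 7 = pos 6 = 'g'
  'f' (pos 5) + 7 = pos 12 = 'm'
  's' (pos 18) + 7 = pos 25 = 'z'
Result: bpgmz

bpgmz


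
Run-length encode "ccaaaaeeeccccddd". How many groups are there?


Input: ccaaaaeeeccccddd
Scanning for consecutive runs:
  Group 1: 'c' x 2 (positions 0-1)
  Group 2: 'a' x 4 (positions 2-5)
  Group 3: 'e' x 3 (positions 6-8)
  Group 4: 'c' x 4 (positions 9-12)
  Group 5: 'd' x 3 (positions 13-15)
Total groups: 5

5


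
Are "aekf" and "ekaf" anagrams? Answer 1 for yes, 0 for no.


Strings: "aekf", "ekaf"
Sorted first:  aefk
Sorted second: aefk
Sorted forms match => anagrams

1


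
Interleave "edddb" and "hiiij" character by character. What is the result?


Interleaving "edddb" and "hiiij":
  Position 0: 'e' from first, 'h' from second => "eh"
  Position 1: 'd' from first, 'i' from second => "di"
  Position 2: 'd' from first, 'i' from second => "di"
  Position 3: 'd' from first, 'i' from second => "di"
  Position 4: 'b' from first, 'j' from second => "bj"
Result: ehdididibj

ehdididibj


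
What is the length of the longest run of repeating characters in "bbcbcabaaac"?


Input: "bbcbcabaaac"
Scanning for longest run:
  Position 1 ('b'): continues run of 'b', length=2
  Position 2 ('c'): new char, reset run to 1
  Position 3 ('b'): new char, reset run to 1
  Position 4 ('c'): new char, reset run to 1
  Position 5 ('a'): new char, reset run to 1
  Position 6 ('b'): new char, reset run to 1
  Position 7 ('a'): new char, reset run to 1
  Position 8 ('a'): continues run of 'a', length=2
  Position 9 ('a'): continues run of 'a', length=3
  Position 10 ('c'): new char, reset run to 1
Longest run: 'a' with length 3

3


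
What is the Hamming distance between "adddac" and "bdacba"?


Comparing "adddac" and "bdacba" position by position:
  Position 0: 'a' vs 'b' => differ
  Position 1: 'd' vs 'd' => same
  Position 2: 'd' vs 'a' => differ
  Position 3: 'd' vs 'c' => differ
  Position 4: 'a' vs 'b' => differ
  Position 5: 'c' vs 'a' => differ
Total differences (Hamming distance): 5

5


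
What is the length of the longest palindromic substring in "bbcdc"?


Input: "bbcdc"
Checking substrings for palindromes:
  [2:5] "cdc" (len 3) => palindrome
  [0:2] "bb" (len 2) => palindrome
Longest palindromic substring: "cdc" with length 3

3


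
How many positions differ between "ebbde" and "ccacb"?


Comparing "ebbde" and "ccacb" position by position:
  Position 0: 'e' vs 'c' => DIFFER
  Position 1: 'b' vs 'c' => DIFFER
  Position 2: 'b' vs 'a' => DIFFER
  Position 3: 'd' vs 'c' => DIFFER
  Position 4: 'e' vs 'b' => DIFFER
Positions that differ: 5

5


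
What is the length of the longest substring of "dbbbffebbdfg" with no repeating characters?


Input: "dbbbffebbdfg"
Sliding window (track last position of each char):
  Position 0 ('d'): window [0,0] length 1 -- new best
  Position 1 ('b'): window [0,1] length 2 -- new best
  Position 2 ('b'): repeat (last at 1), move window start to 2
  Position 2 ('b'): window [2,2] length 1
  Position 3 ('b'): repeat (last at 2), move window start to 3
  Position 3 ('b'): window [3,3] length 1
  Position 4 ('f'): window [3,4] length 2
  Position 5 ('f'): repeat (last at 4), move window start to 5
  Position 5 ('f'): window [5,5] length 1
  Position 6 ('e'): window [5,6] length 2
  Position 7 ('b'): window [5,7] length 3 -- new best
  Position 8 ('b'): repeat (last at 7), move window start to 8
  Position 8 ('b'): window [8,8] length 1
  Position 9 ('d'): window [8,9] length 2
  Position 10 ('f'): window [8,10] length 3
  Position 11 ('g'): window [8,11] length 4 -- new best
Longest substring with no repeats: "bdfg" with length 4

4


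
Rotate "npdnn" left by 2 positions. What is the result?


Input: "npdnn", rotate left by 2
First 2 characters: "np"
Remaining characters: "dnn"
Concatenate remaining + first: "dnn" + "np" = "dnnnp"

dnnnp


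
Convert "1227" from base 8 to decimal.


Input: "1227" in base 8
Positional expansion:
  Digit '1' (value 1) x 8^3 = 512
  Digit '2' (value 2) x 8^2 = 128
  Digit '2' (value 2) x 8^1 = 16
  Digit '7' (value 7) x 8^0 = 7
Sum = 663

663


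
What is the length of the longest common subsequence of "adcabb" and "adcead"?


LCS of "adcabb" and "adcead"
DP table:
           a    d    c    e    a    d
      0    0    0    0    0    0    0
  a   0    1    1    1    1    1    1
  d   0    1    2    2    2    2    2
  c   0    1    2    3    3    3    3
  a   0    1    2    3    3    4    4
  b   0    1    2    3    3    4    4
  b   0    1    2    3    3    4    4
LCS length = dp[6][6] = 4

4


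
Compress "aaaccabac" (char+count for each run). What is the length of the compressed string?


Input: aaaccabac
Runs:
  'a' x 3 => "a3"
  'c' x 2 => "c2"
  'a' x 1 => "a1"
  'b' x 1 => "b1"
  'a' x 1 => "a1"
  'c' x 1 => "c1"
Compressed: "a3c2a1b1a1c1"
Compressed length: 12

12


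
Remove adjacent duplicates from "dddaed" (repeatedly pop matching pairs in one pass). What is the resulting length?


Input: dddaed
Stack-based adjacent duplicate removal:
  Read 'd': push. Stack: d
  Read 'd': matches stack top 'd' => pop. Stack: (empty)
  Read 'd': push. Stack: d
  Read 'a': push. Stack: da
  Read 'e': push. Stack: dae
  Read 'd': push. Stack: daed
Final stack: "daed" (length 4)

4


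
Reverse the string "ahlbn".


Input: ahlbn
Reading characters right to left:
  Position 4: 'n'
  Position 3: 'b'
  Position 2: 'l'
  Position 1: 'h'
  Position 0: 'a'
Reversed: nblha

nblha


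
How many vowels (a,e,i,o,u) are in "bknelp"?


Input: bknelp
Checking each character:
  'b' at position 0: consonant
  'k' at position 1: consonant
  'n' at position 2: consonant
  'e' at position 3: vowel (running total: 1)
  'l' at position 4: consonant
  'p' at position 5: consonant
Total vowels: 1

1


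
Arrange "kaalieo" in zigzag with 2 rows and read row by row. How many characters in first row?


Zigzag "kaalieo" into 2 rows:
Placing characters:
  'k' => row 0
  'a' => row 1
  'a' => row 0
  'l' => row 1
  'i' => row 0
  'e' => row 1
  'o' => row 0
Rows:
  Row 0: "kaio"
  Row 1: "ale"
First row length: 4

4


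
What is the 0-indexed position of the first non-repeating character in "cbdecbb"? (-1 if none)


Input: cbdecbb
Character frequencies:
  'b': 3
  'c': 2
  'd': 1
  'e': 1
Scanning left to right for freq == 1:
  Position 0 ('c'): freq=2, skip
  Position 1 ('b'): freq=3, skip
  Position 2 ('d'): unique! => answer = 2

2


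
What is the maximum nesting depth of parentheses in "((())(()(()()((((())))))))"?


Input: "((())(()(()()((((())))))))"
Tracking depth:
  Position 0 '(': depth becomes 1
  Position 1 '(': depth becomes 2
  Position 2 '(': depth becomes 3
  Position 3 ')': depth becomes 2
  Position 4 ')': depth becomes 1
  Position 5 '(': depth becomes 2
  Position 6 '(': depth becomes 3
  Position 7 ')': depth becomes 2
  Position 8 '(': depth becomes 3
  Position 9 '(': depth becomes 4
  Position 10 ')': depth becomes 3
  Position 11 '(': depth becomes 4
  Position 12 ')': depth becomes 3
  Position 13 '(': depth becomes 4
  Position 14 '(': depth becomes 5
  Position 15 '(': depth becomes 6
  Position 16 '(': depth becomes 7
  Position 17 '(': depth becomes 8
  Position 18 ')': depth becomes 7
  Position 19 ')': depth becomes 6
  Position 20 ')': depth becomes 5
  Position 21 ')': depth becomes 4
  Position 22 ')': depth becomes 3
  Position 23 ')': depth becomes 2
  Position 24 ')': depth becomes 1
  Position 25 ')': depth becomes 0
Maximum depth reached: 8

8


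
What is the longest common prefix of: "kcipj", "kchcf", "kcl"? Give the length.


Words: kcipj, kchcf, kcl
  Position 0: all 'k' => match
  Position 1: all 'c' => match
  Position 2: ('i', 'h', 'l') => mismatch, stop
LCP = "kc" (length 2)

2


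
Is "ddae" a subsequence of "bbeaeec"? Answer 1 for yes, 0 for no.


Check if "ddae" is a subsequence of "bbeaeec"
Greedy scan:
  Position 0 ('b'): no match needed
  Position 1 ('b'): no match needed
  Position 2 ('e'): no match needed
  Position 3 ('a'): no match needed
  Position 4 ('e'): no match needed
  Position 5 ('e'): no match needed
  Position 6 ('c'): no match needed
Only matched 0/4 characters => not a subsequence

0


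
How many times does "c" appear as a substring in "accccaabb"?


Searching for "c" in "accccaabb"
Scanning each position:
  Position 0: "a" => no
  Position 1: "c" => MATCH
  Position 2: "c" => MATCH
  Position 3: "c" => MATCH
  Position 4: "c" => MATCH
  Position 5: "a" => no
  Position 6: "a" => no
  Position 7: "b" => no
  Position 8: "b" => no
Total occurrences: 4

4


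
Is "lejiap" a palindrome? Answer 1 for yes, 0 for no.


Input: lejiap
Reversed: paijel
  Compare pos 0 ('l') with pos 5 ('p'): MISMATCH
  Compare pos 1 ('e') with pos 4 ('a'): MISMATCH
  Compare pos 2 ('j') with pos 3 ('i'): MISMATCH
Result: not a palindrome

0


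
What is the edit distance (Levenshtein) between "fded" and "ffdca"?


Computing edit distance: "fded" -> "ffdca"
DP table:
           f    f    d    c    a
      0    1    2    3    4    5
  f   1    0    1    2    3    4
  d   2    1    1    1    2    3
  e   3    2    2    2    2    3
  d   4    3    3    2    3    3
Edit distance = dp[4][5] = 3

3


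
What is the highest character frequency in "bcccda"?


Input: bcccda
Character counts:
  'a': 1
  'b': 1
  'c': 3
  'd': 1
Maximum frequency: 3

3


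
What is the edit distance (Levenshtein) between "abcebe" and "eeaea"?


Computing edit distance: "abcebe" -> "eeaea"
DP table:
           e    e    a    e    a
      0    1    2    3    4    5
  a   1    1    2    2    3    4
  b   2    2    2    3    3    4
  c   3    3    3    3    4    4
  e   4    3    3    4    3    4
  b   5    4    4    4    4    4
  e   6    5    4    5    4    5
Edit distance = dp[6][5] = 5

5


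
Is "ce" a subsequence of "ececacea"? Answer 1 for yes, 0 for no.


Check if "ce" is a subsequence of "ececacea"
Greedy scan:
  Position 0 ('e'): no match needed
  Position 1 ('c'): matches sub[0] = 'c'
  Position 2 ('e'): matches sub[1] = 'e'
  Position 3 ('c'): no match needed
  Position 4 ('a'): no match needed
  Position 5 ('c'): no match needed
  Position 6 ('e'): no match needed
  Position 7 ('a'): no match needed
All 2 characters matched => is a subsequence

1


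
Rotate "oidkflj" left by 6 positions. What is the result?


Input: "oidkflj", rotate left by 6
First 6 characters: "oidkfl"
Remaining characters: "j"
Concatenate remaining + first: "j" + "oidkfl" = "joidkfl"

joidkfl


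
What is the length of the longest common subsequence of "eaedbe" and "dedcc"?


LCS of "eaedbe" and "dedcc"
DP table:
           d    e    d    c    c
      0    0    0    0    0    0
  e   0    0    1    1    1    1
  a   0    0    1    1    1    1
  e   0    0    1    1    1    1
  d   0    1    1    2    2    2
  b   0    1    1    2    2    2
  e   0    1    2    2    2    2
LCS length = dp[6][5] = 2

2


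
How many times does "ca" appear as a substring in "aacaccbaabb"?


Searching for "ca" in "aacaccbaabb"
Scanning each position:
  Position 0: "aa" => no
  Position 1: "ac" => no
  Position 2: "ca" => MATCH
  Position 3: "ac" => no
  Position 4: "cc" => no
  Position 5: "cb" => no
  Position 6: "ba" => no
  Position 7: "aa" => no
  Position 8: "ab" => no
  Position 9: "bb" => no
Total occurrences: 1

1


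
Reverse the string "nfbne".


Input: nfbne
Reading characters right to left:
  Position 4: 'e'
  Position 3: 'n'
  Position 2: 'b'
  Position 1: 'f'
  Position 0: 'n'
Reversed: enbfn

enbfn


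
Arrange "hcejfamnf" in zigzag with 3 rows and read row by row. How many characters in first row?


Zigzag "hcejfamnf" into 3 rows:
Placing characters:
  'h' => row 0
  'c' => row 1
  'e' => row 2
  'j' => row 1
  'f' => row 0
  'a' => row 1
  'm' => row 2
  'n' => row 1
  'f' => row 0
Rows:
  Row 0: "hff"
  Row 1: "cjan"
  Row 2: "em"
First row length: 3

3


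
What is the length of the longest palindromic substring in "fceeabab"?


Input: "fceeabab"
Checking substrings for palindromes:
  [4:7] "aba" (len 3) => palindrome
  [5:8] "bab" (len 3) => palindrome
  [2:4] "ee" (len 2) => palindrome
Longest palindromic substring: "aba" with length 3

3


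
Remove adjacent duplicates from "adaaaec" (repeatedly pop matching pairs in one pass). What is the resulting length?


Input: adaaaec
Stack-based adjacent duplicate removal:
  Read 'a': push. Stack: a
  Read 'd': push. Stack: ad
  Read 'a': push. Stack: ada
  Read 'a': matches stack top 'a' => pop. Stack: ad
  Read 'a': push. Stack: ada
  Read 'e': push. Stack: adae
  Read 'c': push. Stack: adaec
Final stack: "adaec" (length 5)

5


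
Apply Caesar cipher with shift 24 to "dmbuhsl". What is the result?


Caesar cipher: shift "dmbuhsl" by 24
  'd' (pos 3) + 24 = pos 1 = 'b'
  'm' (pos 12) + 24 = pos 10 = 'k'
  'b' (pos 1) + 24 = pos 25 = 'z'
  'u' (pos 20) + 24 = pos 18 = 's'
  'h' (pos 7) + 24 = pos 5 = 'f'
  's' (pos 18) + 24 = pos 16 = 'q'
  'l' (pos 11) + 24 = pos 9 = 'j'
Result: bkzsfqj

bkzsfqj


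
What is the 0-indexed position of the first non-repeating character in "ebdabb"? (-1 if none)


Input: ebdabb
Character frequencies:
  'a': 1
  'b': 3
  'd': 1
  'e': 1
Scanning left to right for freq == 1:
  Position 0 ('e'): unique! => answer = 0

0


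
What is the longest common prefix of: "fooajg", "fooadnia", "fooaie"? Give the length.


Words: fooajg, fooadnia, fooaie
  Position 0: all 'f' => match
  Position 1: all 'o' => match
  Position 2: all 'o' => match
  Position 3: all 'a' => match
  Position 4: ('j', 'd', 'i') => mismatch, stop
LCP = "fooa" (length 4)

4


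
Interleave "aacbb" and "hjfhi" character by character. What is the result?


Interleaving "aacbb" and "hjfhi":
  Position 0: 'a' from first, 'h' from second => "ah"
  Position 1: 'a' from first, 'j' from second => "aj"
  Position 2: 'c' from first, 'f' from second => "cf"
  Position 3: 'b' from first, 'h' from second => "bh"
  Position 4: 'b' from first, 'i' from second => "bi"
Result: ahajcfbhbi

ahajcfbhbi


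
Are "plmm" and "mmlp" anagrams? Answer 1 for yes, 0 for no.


Strings: "plmm", "mmlp"
Sorted first:  lmmp
Sorted second: lmmp
Sorted forms match => anagrams

1


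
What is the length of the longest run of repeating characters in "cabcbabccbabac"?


Input: "cabcbabccbabac"
Scanning for longest run:
  Position 1 ('a'): new char, reset run to 1
  Position 2 ('b'): new char, reset run to 1
  Position 3 ('c'): new char, reset run to 1
  Position 4 ('b'): new char, reset run to 1
  Position 5 ('a'): new char, reset run to 1
  Position 6 ('b'): new char, reset run to 1
  Position 7 ('c'): new char, reset run to 1
  Position 8 ('c'): continues run of 'c', length=2
  Position 9 ('b'): new char, reset run to 1
  Position 10 ('a'): new char, reset run to 1
  Position 11 ('b'): new char, reset run to 1
  Position 12 ('a'): new char, reset run to 1
  Position 13 ('c'): new char, reset run to 1
Longest run: 'c' with length 2

2


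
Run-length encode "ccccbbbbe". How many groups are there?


Input: ccccbbbbe
Scanning for consecutive runs:
  Group 1: 'c' x 4 (positions 0-3)
  Group 2: 'b' x 4 (positions 4-7)
  Group 3: 'e' x 1 (positions 8-8)
Total groups: 3

3


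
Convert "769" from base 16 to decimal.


Input: "769" in base 16
Positional expansion:
  Digit '7' (value 7) x 16^2 = 1792
  Digit '6' (value 6) x 16^1 = 96
  Digit '9' (value 9) x 16^0 = 9
Sum = 1897

1897


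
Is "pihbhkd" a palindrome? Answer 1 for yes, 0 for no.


Input: pihbhkd
Reversed: dkhbhip
  Compare pos 0 ('p') with pos 6 ('d'): MISMATCH
  Compare pos 1 ('i') with pos 5 ('k'): MISMATCH
  Compare pos 2 ('h') with pos 4 ('h'): match
Result: not a palindrome

0


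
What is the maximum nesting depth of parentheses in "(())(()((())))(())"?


Input: "(())(()((())))(())"
Tracking depth:
  Position 0 '(': depth becomes 1
  Position 1 '(': depth becomes 2
  Position 2 ')': depth becomes 1
  Position 3 ')': depth becomes 0
  Position 4 '(': depth becomes 1
  Position 5 '(': depth becomes 2
  Position 6 ')': depth becomes 1
  Position 7 '(': depth becomes 2
  Position 8 '(': depth becomes 3
  Position 9 '(': depth becomes 4
  Position 10 ')': depth becomes 3
  Position 11 ')': depth becomes 2
  Position 12 ')': depth becomes 1
  Position 13 ')': depth becomes 0
  Position 14 '(': depth becomes 1
  Position 15 '(': depth becomes 2
  Position 16 ')': depth becomes 1
  Position 17 ')': depth becomes 0
Maximum depth reached: 4

4


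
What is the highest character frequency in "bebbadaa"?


Input: bebbadaa
Character counts:
  'a': 3
  'b': 3
  'd': 1
  'e': 1
Maximum frequency: 3

3


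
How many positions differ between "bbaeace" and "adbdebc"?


Comparing "bbaeace" and "adbdebc" position by position:
  Position 0: 'b' vs 'a' => DIFFER
  Position 1: 'b' vs 'd' => DIFFER
  Position 2: 'a' vs 'b' => DIFFER
  Position 3: 'e' vs 'd' => DIFFER
  Position 4: 'a' vs 'e' => DIFFER
  Position 5: 'c' vs 'b' => DIFFER
  Position 6: 'e' vs 'c' => DIFFER
Positions that differ: 7

7


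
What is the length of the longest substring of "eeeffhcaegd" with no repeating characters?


Input: "eeeffhcaegd"
Sliding window (track last position of each char):
  Position 0 ('e'): window [0,0] length 1 -- new best
  Position 1 ('e'): repeat (last at 0), move window start to 1
  Position 1 ('e'): window [1,1] length 1
  Position 2 ('e'): repeat (last at 1), move window start to 2
  Position 2 ('e'): window [2,2] length 1
  Position 3 ('f'): window [2,3] length 2 -- new best
  Position 4 ('f'): repeat (last at 3), move window start to 4
  Position 4 ('f'): window [4,4] length 1
  Position 5 ('h'): window [4,5] length 2
  Position 6 ('c'): window [4,6] length 3 -- new best
  Position 7 ('a'): window [4,7] length 4 -- new best
  Position 8 ('e'): window [4,8] length 5 -- new best
  Position 9 ('g'): window [4,9] length 6 -- new best
  Position 10 ('d'): window [4,10] length 7 -- new best
Longest substring with no repeats: "fhcaegd" with length 7

7


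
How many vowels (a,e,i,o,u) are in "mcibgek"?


Input: mcibgek
Checking each character:
  'm' at position 0: consonant
  'c' at position 1: consonant
  'i' at position 2: vowel (running total: 1)
  'b' at position 3: consonant
  'g' at position 4: consonant
  'e' at position 5: vowel (running total: 2)
  'k' at position 6: consonant
Total vowels: 2

2


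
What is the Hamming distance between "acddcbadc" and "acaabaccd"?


Comparing "acddcbadc" and "acaabaccd" position by position:
  Position 0: 'a' vs 'a' => same
  Position 1: 'c' vs 'c' => same
  Position 2: 'd' vs 'a' => differ
  Position 3: 'd' vs 'a' => differ
  Position 4: 'c' vs 'b' => differ
  Position 5: 'b' vs 'a' => differ
  Position 6: 'a' vs 'c' => differ
  Position 7: 'd' vs 'c' => differ
  Position 8: 'c' vs 'd' => differ
Total differences (Hamming distance): 7

7


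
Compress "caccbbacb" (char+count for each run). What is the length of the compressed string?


Input: caccbbacb
Runs:
  'c' x 1 => "c1"
  'a' x 1 => "a1"
  'c' x 2 => "c2"
  'b' x 2 => "b2"
  'a' x 1 => "a1"
  'c' x 1 => "c1"
  'b' x 1 => "b1"
Compressed: "c1a1c2b2a1c1b1"
Compressed length: 14

14


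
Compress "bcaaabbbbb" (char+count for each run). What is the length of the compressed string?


Input: bcaaabbbbb
Runs:
  'b' x 1 => "b1"
  'c' x 1 => "c1"
  'a' x 3 => "a3"
  'b' x 5 => "b5"
Compressed: "b1c1a3b5"
Compressed length: 8

8


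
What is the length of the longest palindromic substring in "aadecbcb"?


Input: "aadecbcb"
Checking substrings for palindromes:
  [4:7] "cbc" (len 3) => palindrome
  [5:8] "bcb" (len 3) => palindrome
  [0:2] "aa" (len 2) => palindrome
Longest palindromic substring: "cbc" with length 3

3


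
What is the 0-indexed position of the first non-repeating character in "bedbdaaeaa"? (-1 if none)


Input: bedbdaaeaa
Character frequencies:
  'a': 4
  'b': 2
  'd': 2
  'e': 2
Scanning left to right for freq == 1:
  Position 0 ('b'): freq=2, skip
  Position 1 ('e'): freq=2, skip
  Position 2 ('d'): freq=2, skip
  Position 3 ('b'): freq=2, skip
  Position 4 ('d'): freq=2, skip
  Position 5 ('a'): freq=4, skip
  Position 6 ('a'): freq=4, skip
  Position 7 ('e'): freq=2, skip
  Position 8 ('a'): freq=4, skip
  Position 9 ('a'): freq=4, skip
  No unique character found => answer = -1

-1


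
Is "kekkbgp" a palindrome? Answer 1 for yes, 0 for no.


Input: kekkbgp
Reversed: pgbkkek
  Compare pos 0 ('k') with pos 6 ('p'): MISMATCH
  Compare pos 1 ('e') with pos 5 ('g'): MISMATCH
  Compare pos 2 ('k') with pos 4 ('b'): MISMATCH
Result: not a palindrome

0


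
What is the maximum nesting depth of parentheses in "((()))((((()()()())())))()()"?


Input: "((()))((((()()()())())))()()"
Tracking depth:
  Position 0 '(': depth becomes 1
  Position 1 '(': depth becomes 2
  Position 2 '(': depth becomes 3
  Position 3 ')': depth becomes 2
  Position 4 ')': depth becomes 1
  Position 5 ')': depth becomes 0
  Position 6 '(': depth becomes 1
  Position 7 '(': depth becomes 2
  Position 8 '(': depth becomes 3
  Position 9 '(': depth becomes 4
  Position 10 '(': depth becomes 5
  Position 11 ')': depth becomes 4
  Position 12 '(': depth becomes 5
  Position 13 ')': depth becomes 4
  Position 14 '(': depth becomes 5
  Position 15 ')': depth becomes 4
  Position 16 '(': depth becomes 5
  Position 17 ')': depth becomes 4
  Position 18 ')': depth becomes 3
  Position 19 '(': depth becomes 4
  Position 20 ')': depth becomes 3
  Position 21 ')': depth becomes 2
  Position 22 ')': depth becomes 1
  Position 23 ')': depth becomes 0
  Position 24 '(': depth becomes 1
  Position 25 ')': depth becomes 0
  Position 26 '(': depth becomes 1
  Position 27 ')': depth becomes 0
Maximum depth reached: 5

5


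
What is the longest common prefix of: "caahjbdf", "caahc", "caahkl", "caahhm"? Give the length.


Words: caahjbdf, caahc, caahkl, caahhm
  Position 0: all 'c' => match
  Position 1: all 'a' => match
  Position 2: all 'a' => match
  Position 3: all 'h' => match
  Position 4: ('j', 'c', 'k', 'h') => mismatch, stop
LCP = "caah" (length 4)

4


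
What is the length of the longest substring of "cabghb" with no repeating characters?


Input: "cabghb"
Sliding window (track last position of each char):
  Position 0 ('c'): window [0,0] length 1 -- new best
  Position 1 ('a'): window [0,1] length 2 -- new best
  Position 2 ('b'): window [0,2] length 3 -- new best
  Position 3 ('g'): window [0,3] length 4 -- new best
  Position 4 ('h'): window [0,4] length 5 -- new best
  Position 5 ('b'): repeat (last at 2), move window start to 3
  Position 5 ('b'): window [3,5] length 3
Longest substring with no repeats: "cabgh" with length 5

5


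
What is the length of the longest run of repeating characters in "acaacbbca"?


Input: "acaacbbca"
Scanning for longest run:
  Position 1 ('c'): new char, reset run to 1
  Position 2 ('a'): new char, reset run to 1
  Position 3 ('a'): continues run of 'a', length=2
  Position 4 ('c'): new char, reset run to 1
  Position 5 ('b'): new char, reset run to 1
  Position 6 ('b'): continues run of 'b', length=2
  Position 7 ('c'): new char, reset run to 1
  Position 8 ('a'): new char, reset run to 1
Longest run: 'a' with length 2

2


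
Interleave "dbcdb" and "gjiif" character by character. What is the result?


Interleaving "dbcdb" and "gjiif":
  Position 0: 'd' from first, 'g' from second => "dg"
  Position 1: 'b' from first, 'j' from second => "bj"
  Position 2: 'c' from first, 'i' from second => "ci"
  Position 3: 'd' from first, 'i' from second => "di"
  Position 4: 'b' from first, 'f' from second => "bf"
Result: dgbjcidibf

dgbjcidibf


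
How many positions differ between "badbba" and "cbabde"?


Comparing "badbba" and "cbabde" position by position:
  Position 0: 'b' vs 'c' => DIFFER
  Position 1: 'a' vs 'b' => DIFFER
  Position 2: 'd' vs 'a' => DIFFER
  Position 3: 'b' vs 'b' => same
  Position 4: 'b' vs 'd' => DIFFER
  Position 5: 'a' vs 'e' => DIFFER
Positions that differ: 5

5


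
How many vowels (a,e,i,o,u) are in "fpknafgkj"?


Input: fpknafgkj
Checking each character:
  'f' at position 0: consonant
  'p' at position 1: consonant
  'k' at position 2: consonant
  'n' at position 3: consonant
  'a' at position 4: vowel (running total: 1)
  'f' at position 5: consonant
  'g' at position 6: consonant
  'k' at position 7: consonant
  'j' at position 8: consonant
Total vowels: 1

1


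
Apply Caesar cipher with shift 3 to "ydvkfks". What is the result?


Caesar cipher: shift "ydvkfks" by 3
  'y' (pos 24) + 3 = pos 1 = 'b'
  'd' (pos 3) + 3 = pos 6 = 'g'
  'v' (pos 21) + 3 = pos 24 = 'y'
  'k' (pos 10) + 3 = pos 13 = 'n'
  'f' (pos 5) + 3 = pos 8 = 'i'
  'k' (pos 10) + 3 = pos 13 = 'n'
  's' (pos 18) + 3 = pos 21 = 'v'
Result: bgyninv

bgyninv


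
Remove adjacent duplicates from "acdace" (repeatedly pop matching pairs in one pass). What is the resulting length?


Input: acdace
Stack-based adjacent duplicate removal:
  Read 'a': push. Stack: a
  Read 'c': push. Stack: ac
  Read 'd': push. Stack: acd
  Read 'a': push. Stack: acda
  Read 'c': push. Stack: acdac
  Read 'e': push. Stack: acdace
Final stack: "acdace" (length 6)

6


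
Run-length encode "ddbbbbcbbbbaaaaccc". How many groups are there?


Input: ddbbbbcbbbbaaaaccc
Scanning for consecutive runs:
  Group 1: 'd' x 2 (positions 0-1)
  Group 2: 'b' x 4 (positions 2-5)
  Group 3: 'c' x 1 (positions 6-6)
  Group 4: 'b' x 4 (positions 7-10)
  Group 5: 'a' x 4 (positions 11-14)
  Group 6: 'c' x 3 (positions 15-17)
Total groups: 6

6


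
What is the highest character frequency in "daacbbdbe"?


Input: daacbbdbe
Character counts:
  'a': 2
  'b': 3
  'c': 1
  'd': 2
  'e': 1
Maximum frequency: 3

3


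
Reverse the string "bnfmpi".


Input: bnfmpi
Reading characters right to left:
  Position 5: 'i'
  Position 4: 'p'
  Position 3: 'm'
  Position 2: 'f'
  Position 1: 'n'
  Position 0: 'b'
Reversed: ipmfnb

ipmfnb


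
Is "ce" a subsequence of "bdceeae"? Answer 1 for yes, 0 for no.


Check if "ce" is a subsequence of "bdceeae"
Greedy scan:
  Position 0 ('b'): no match needed
  Position 1 ('d'): no match needed
  Position 2 ('c'): matches sub[0] = 'c'
  Position 3 ('e'): matches sub[1] = 'e'
  Position 4 ('e'): no match needed
  Position 5 ('a'): no match needed
  Position 6 ('e'): no match needed
All 2 characters matched => is a subsequence

1


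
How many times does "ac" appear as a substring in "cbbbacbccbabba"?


Searching for "ac" in "cbbbacbccbabba"
Scanning each position:
  Position 0: "cb" => no
  Position 1: "bb" => no
  Position 2: "bb" => no
  Position 3: "ba" => no
  Position 4: "ac" => MATCH
  Position 5: "cb" => no
  Position 6: "bc" => no
  Position 7: "cc" => no
  Position 8: "cb" => no
  Position 9: "ba" => no
  Position 10: "ab" => no
  Position 11: "bb" => no
  Position 12: "ba" => no
Total occurrences: 1

1


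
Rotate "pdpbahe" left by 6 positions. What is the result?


Input: "pdpbahe", rotate left by 6
First 6 characters: "pdpbah"
Remaining characters: "e"
Concatenate remaining + first: "e" + "pdpbah" = "epdpbah"

epdpbah


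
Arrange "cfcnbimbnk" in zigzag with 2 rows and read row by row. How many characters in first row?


Zigzag "cfcnbimbnk" into 2 rows:
Placing characters:
  'c' => row 0
  'f' => row 1
  'c' => row 0
  'n' => row 1
  'b' => row 0
  'i' => row 1
  'm' => row 0
  'b' => row 1
  'n' => row 0
  'k' => row 1
Rows:
  Row 0: "ccbmn"
  Row 1: "fnibk"
First row length: 5

5


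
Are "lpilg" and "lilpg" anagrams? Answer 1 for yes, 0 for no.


Strings: "lpilg", "lilpg"
Sorted first:  gillp
Sorted second: gillp
Sorted forms match => anagrams

1


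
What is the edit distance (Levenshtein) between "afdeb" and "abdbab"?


Computing edit distance: "afdeb" -> "abdbab"
DP table:
           a    b    d    b    a    b
      0    1    2    3    4    5    6
  a   1    0    1    2    3    4    5
  f   2    1    1    2    3    4    5
  d   3    2    2    1    2    3    4
  e   4    3    3    2    2    3    4
  b   5    4    3    3    2    3    3
Edit distance = dp[5][6] = 3

3


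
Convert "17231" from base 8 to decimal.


Input: "17231" in base 8
Positional expansion:
  Digit '1' (value 1) x 8^4 = 4096
  Digit '7' (value 7) x 8^3 = 3584
  Digit '2' (value 2) x 8^2 = 128
  Digit '3' (value 3) x 8^1 = 24
  Digit '1' (value 1) x 8^0 = 1
Sum = 7833

7833
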